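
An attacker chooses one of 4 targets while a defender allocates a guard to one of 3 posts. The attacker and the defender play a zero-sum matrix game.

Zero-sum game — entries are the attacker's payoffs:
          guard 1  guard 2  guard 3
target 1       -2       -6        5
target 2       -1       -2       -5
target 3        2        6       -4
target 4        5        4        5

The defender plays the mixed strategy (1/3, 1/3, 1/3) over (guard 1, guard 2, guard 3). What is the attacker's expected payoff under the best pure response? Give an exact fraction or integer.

target 1: (-2)·(1/3) + (-6)·(1/3) + (5)·(1/3) = -1.
target 2: (-1)·(1/3) + (-2)·(1/3) + (-5)·(1/3) = -8/3.
target 3: (2)·(1/3) + (6)·(1/3) + (-4)·(1/3) = 4/3.
target 4: (5)·(1/3) + (4)·(1/3) + (5)·(1/3) = 14/3.
The best pure response is target 4 with expected payoff 14/3.

14/3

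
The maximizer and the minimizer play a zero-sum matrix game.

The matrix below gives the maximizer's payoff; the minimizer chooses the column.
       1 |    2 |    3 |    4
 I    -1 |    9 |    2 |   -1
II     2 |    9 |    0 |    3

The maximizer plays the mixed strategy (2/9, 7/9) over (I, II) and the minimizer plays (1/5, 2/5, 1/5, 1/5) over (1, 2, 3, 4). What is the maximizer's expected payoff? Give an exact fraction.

Against (1/5, 2/5, 1/5, 1/5), each row's expected payoff is I: 18/5; II: 23/5.
Taking the (2/9, 7/9)-weighted average: (2/9)·(18/5) + (7/9)·(23/5) = 197/45.

197/45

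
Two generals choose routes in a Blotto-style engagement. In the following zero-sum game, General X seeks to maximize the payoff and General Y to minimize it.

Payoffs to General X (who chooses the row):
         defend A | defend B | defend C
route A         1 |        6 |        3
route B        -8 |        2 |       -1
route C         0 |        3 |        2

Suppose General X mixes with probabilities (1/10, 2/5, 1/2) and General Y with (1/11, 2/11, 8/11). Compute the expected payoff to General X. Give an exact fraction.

Against (1/11, 2/11, 8/11), each row's expected payoff is route A: 37/11; route B: -12/11; route C: 2.
Taking the (1/10, 2/5, 1/2)-weighted average: (1/10)·(37/11) + (2/5)·(-12/11) + (1/2)·(2) = 9/10.

9/10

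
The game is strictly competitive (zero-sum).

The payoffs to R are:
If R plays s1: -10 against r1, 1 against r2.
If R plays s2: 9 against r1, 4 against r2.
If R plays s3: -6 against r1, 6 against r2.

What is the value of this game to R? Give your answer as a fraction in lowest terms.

Row s1 is strictly dominated by row s3, so R never plays it.
The remaining 2×2 game on (s2, s3) × (r1, r2) has no saddle point. Let R play s2 with probability p; indifference gives 9p − 6(1−p) = 4p + 6(1−p), so p = 12/17.
Similarly C's optimal q on r1 is 2/17, and the value is 9·(2/17) + (4)·(15/17) = 78/17.

78/17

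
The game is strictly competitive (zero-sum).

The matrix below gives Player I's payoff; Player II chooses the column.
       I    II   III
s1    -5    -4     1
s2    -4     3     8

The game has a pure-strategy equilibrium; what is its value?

-4

Row minima: -5, -4 → Player I's maximin is -4.
Column maxima: -4, 3, 8 → Player II's minimax is -4.
They coincide at (s2, I), so the value is -4.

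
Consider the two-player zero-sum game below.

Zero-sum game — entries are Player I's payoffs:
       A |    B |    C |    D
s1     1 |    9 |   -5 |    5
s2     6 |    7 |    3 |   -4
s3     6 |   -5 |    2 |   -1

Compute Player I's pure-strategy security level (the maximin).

The worst-case payoff for each row is s1: -5, s2: -4, s3: -5.
The best of these is -4.

-4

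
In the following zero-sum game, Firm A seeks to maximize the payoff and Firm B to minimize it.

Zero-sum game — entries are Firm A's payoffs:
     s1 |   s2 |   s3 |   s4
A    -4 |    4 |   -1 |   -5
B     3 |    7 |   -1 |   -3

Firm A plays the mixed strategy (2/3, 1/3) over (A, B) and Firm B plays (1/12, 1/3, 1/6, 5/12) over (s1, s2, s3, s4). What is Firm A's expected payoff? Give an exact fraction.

-4/9

Against (1/12, 1/3, 1/6, 5/12), each row's expected payoff is A: -5/4; B: 7/6.
Taking the (2/3, 1/3)-weighted average: (2/3)·(-5/4) + (1/3)·(7/6) = -4/9.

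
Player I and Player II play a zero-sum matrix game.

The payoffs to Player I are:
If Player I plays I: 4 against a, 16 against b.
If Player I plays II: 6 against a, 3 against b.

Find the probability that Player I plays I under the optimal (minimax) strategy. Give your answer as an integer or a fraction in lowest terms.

Row minima are 4 and 3, so Player I's maximin is 4; column maxima are 6 and 16, so Player II's minimax is 6. These differ, so the equilibrium is in mixed strategies.
Let Player I play I with probability p. Player II is indifferent when 4p + 6(1−p) = 16p + 3(1−p), giving p = 1/5.

1/5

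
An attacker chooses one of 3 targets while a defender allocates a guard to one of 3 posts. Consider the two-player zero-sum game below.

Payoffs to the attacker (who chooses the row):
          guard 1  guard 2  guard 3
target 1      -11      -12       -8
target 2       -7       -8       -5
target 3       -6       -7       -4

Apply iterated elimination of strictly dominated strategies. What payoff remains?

-7

Column guard 1 is strictly dominated by guard 2 for the defender (-12<-11, -8<-7, -7<-6); eliminate guard 1.
Column guard 3 is strictly dominated by guard 2 for the defender (-12<-8, -8<-5, -7<-4); eliminate guard 3.
Row target 1 is strictly dominated by row target 2 (-8>-12); eliminate target 1.
Row target 2 is strictly dominated by row target 3 (-7>-8); eliminate target 2.
Only (target 3, guard 2) remains, with payoff -7.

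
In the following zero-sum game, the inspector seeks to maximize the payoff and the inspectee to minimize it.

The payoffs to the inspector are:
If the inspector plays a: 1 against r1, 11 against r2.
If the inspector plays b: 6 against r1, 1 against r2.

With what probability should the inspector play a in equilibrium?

Row minima are 1 and 1, so the inspector's maximin is 1; column maxima are 6 and 11, so the inspectee's minimax is 6. These differ, so the equilibrium is in mixed strategies.
Let the inspector play a with probability p. The inspectee is indifferent when p + 6(1−p) = 11p + (1−p), giving p = 1/3.

1/3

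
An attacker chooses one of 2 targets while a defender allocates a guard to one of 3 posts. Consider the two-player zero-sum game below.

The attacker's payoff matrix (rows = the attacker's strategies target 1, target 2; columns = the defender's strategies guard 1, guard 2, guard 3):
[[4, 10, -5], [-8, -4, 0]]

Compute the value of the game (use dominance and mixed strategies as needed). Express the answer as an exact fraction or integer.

Column guard 2 is strictly dominated by guard 1 for the defender (it gives the attacker more in every row).
The remaining 2×2 game on (target 1, target 2) × (guard 1, guard 3) has no saddle point. Let the attacker play target 1 with probability p; indifference gives 4p − 8(1−p) = −5p, so p = 8/17.
Similarly the defender's optimal q on guard 1 is 5/17, and the value is 4·(5/17) + (-5)·(12/17) = -40/17.

-40/17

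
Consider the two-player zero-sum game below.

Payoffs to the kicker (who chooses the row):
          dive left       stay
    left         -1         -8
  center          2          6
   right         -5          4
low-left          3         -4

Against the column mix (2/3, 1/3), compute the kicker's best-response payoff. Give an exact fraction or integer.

left: (-1)·(2/3) + (-8)·(1/3) = -10/3.
center: (2)·(2/3) + (6)·(1/3) = 10/3.
right: (-5)·(2/3) + (4)·(1/3) = -2.
low-left: (3)·(2/3) + (-4)·(1/3) = 2/3.
The best pure response is center with expected payoff 10/3.

10/3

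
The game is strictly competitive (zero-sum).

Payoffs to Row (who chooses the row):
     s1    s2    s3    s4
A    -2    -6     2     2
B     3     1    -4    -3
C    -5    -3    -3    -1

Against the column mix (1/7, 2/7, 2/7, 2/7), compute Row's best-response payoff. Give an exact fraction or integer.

-6/7

A: (-2)·(1/7) + (-6)·(2/7) + (2)·(2/7) + (2)·(2/7) = -6/7.
B: (3)·(1/7) + (1)·(2/7) + (-4)·(2/7) + (-3)·(2/7) = -9/7.
C: (-5)·(1/7) + (-3)·(2/7) + (-3)·(2/7) + (-1)·(2/7) = -19/7.
The best pure response is A with expected payoff -6/7.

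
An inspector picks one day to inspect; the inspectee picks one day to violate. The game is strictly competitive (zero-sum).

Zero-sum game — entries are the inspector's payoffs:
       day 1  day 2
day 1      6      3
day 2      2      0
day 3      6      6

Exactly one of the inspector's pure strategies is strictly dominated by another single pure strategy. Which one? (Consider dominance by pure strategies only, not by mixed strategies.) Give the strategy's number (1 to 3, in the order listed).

2

Compare day 2 with day 1: 6 > 2, 3 > 0.
So day 1 strictly dominates day 2 for the inspector; day 2 is strictly dominated.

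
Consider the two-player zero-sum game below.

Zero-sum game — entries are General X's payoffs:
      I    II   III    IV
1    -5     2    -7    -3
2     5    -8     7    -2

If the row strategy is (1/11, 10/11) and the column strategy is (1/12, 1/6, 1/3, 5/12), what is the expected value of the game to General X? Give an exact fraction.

Against (1/12, 1/6, 1/3, 5/12), each row's expected payoff is 1: -11/3; 2: 7/12.
Taking the (1/11, 10/11)-weighted average: (1/11)·(-11/3) + (10/11)·(7/12) = 13/66.

13/66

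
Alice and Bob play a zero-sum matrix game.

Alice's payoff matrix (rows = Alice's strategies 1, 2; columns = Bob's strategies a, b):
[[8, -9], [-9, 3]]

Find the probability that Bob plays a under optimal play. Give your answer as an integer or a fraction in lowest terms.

Row minima are -9 and -9, so Alice's maximin is -9; column maxima are 8 and 3, so Bob's minimax is 3. These differ, so the equilibrium is in mixed strategies.
Let Bob play a with probability q. Alice is indifferent when 8q − 9(1−q) = −9q + 3(1−q), giving q = 12/29.

12/29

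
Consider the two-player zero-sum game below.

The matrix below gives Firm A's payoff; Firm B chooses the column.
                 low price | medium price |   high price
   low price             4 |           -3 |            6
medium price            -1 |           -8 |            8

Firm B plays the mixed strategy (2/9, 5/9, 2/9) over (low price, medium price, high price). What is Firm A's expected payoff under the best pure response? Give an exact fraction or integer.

5/9

low price: (4)·(2/9) + (-3)·(5/9) + (6)·(2/9) = 5/9.
medium price: (-1)·(2/9) + (-8)·(5/9) + (8)·(2/9) = -26/9.
The best pure response is low price with expected payoff 5/9.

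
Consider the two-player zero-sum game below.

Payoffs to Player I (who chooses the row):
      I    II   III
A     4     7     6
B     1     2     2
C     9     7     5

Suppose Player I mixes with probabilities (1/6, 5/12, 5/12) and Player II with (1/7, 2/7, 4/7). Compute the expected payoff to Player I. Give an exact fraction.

Against (1/7, 2/7, 4/7), each row's expected payoff is A: 6; B: 13/7; C: 43/7.
Taking the (1/6, 5/12, 5/12)-weighted average: (1/6)·(6) + (5/12)·(13/7) + (5/12)·(43/7) = 13/3.

13/3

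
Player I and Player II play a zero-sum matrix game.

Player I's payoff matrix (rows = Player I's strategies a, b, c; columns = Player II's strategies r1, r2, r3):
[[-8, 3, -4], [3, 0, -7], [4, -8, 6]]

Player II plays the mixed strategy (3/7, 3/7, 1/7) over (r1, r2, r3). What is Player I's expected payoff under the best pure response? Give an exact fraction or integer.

2/7

a: (-8)·(3/7) + (3)·(3/7) + (-4)·(1/7) = -19/7.
b: (3)·(3/7) + (0)·(3/7) + (-7)·(1/7) = 2/7.
c: (4)·(3/7) + (-8)·(3/7) + (6)·(1/7) = -6/7.
The best pure response is b with expected payoff 2/7.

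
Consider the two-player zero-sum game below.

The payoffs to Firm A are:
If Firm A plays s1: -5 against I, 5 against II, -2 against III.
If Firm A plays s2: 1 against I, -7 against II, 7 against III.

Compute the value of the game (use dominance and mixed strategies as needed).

Column III is strictly dominated by I for Firm B (it gives Firm A more in every row).
The remaining 2×2 game on (s1, s2) × (I, II) has no saddle point. Let Firm A play s1 with probability p; indifference gives −5p + (1−p) = 5p − 7(1−p), so p = 4/9.
Similarly Firm B's optimal q on I is 2/3, and the value is -5·(2/3) + (5)·(1/3) = -5/3.

-5/3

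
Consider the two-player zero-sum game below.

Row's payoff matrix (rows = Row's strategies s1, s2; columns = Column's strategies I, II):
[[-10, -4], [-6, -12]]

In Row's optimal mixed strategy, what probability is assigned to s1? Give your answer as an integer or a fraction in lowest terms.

1/2

Row minima are -10 and -12, so Row's maximin is -10; column maxima are -6 and -4, so Column's minimax is -6. These differ, so the equilibrium is in mixed strategies.
Let Row play s1 with probability p. Column is indifferent when −10p − 6(1−p) = −4p − 12(1−p), giving p = 1/2.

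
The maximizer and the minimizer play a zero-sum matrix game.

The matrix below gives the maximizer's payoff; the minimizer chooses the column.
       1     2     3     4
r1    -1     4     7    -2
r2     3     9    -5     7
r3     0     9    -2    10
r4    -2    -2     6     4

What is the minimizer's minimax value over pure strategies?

The worst case (largest entry) in each column is 1: 3, 2: 9, 3: 7, 4: 10.
The best (smallest) of these is 3.

3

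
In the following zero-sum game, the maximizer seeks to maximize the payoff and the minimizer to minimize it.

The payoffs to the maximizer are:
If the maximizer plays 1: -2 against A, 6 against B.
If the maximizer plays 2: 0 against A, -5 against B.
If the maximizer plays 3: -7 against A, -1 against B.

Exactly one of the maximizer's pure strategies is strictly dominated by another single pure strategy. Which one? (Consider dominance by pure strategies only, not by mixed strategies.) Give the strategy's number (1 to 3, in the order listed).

Compare 3 with 1: -2 > -7, 6 > -1.
So 1 strictly dominates 3 for the maximizer; 3 is strictly dominated.

3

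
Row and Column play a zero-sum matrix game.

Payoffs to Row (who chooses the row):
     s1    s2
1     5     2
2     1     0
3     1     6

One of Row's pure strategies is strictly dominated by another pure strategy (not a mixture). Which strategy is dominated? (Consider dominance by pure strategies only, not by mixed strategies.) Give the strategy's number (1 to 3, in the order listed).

Compare 2 with 1: 5 > 1, 2 > 0.
So 1 strictly dominates 2 for Row; 2 is strictly dominated.

2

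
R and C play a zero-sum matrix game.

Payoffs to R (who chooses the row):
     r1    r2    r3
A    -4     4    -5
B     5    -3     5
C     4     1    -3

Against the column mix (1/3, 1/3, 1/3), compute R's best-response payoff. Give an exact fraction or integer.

7/3

A: (-4)·(1/3) + (4)·(1/3) + (-5)·(1/3) = -5/3.
B: (5)·(1/3) + (-3)·(1/3) + (5)·(1/3) = 7/3.
C: (4)·(1/3) + (1)·(1/3) + (-3)·(1/3) = 2/3.
The best pure response is B with expected payoff 7/3.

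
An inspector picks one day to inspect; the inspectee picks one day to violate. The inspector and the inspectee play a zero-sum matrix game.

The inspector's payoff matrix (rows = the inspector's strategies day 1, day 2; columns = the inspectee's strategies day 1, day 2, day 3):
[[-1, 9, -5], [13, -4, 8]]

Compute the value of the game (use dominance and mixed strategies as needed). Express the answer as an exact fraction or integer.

Column day 1 is strictly dominated by day 3 for the inspectee (it gives the inspector more in every row).
The remaining 2×2 game on (day 1, day 2) × (day 2, day 3) has no saddle point. Let the inspector play day 1 with probability p; indifference gives 9p − 4(1−p) = −5p + 8(1−p), so p = 6/13.
Similarly the inspectee's optimal q on day 2 is 1/2, and the value is 9·(1/2) + (-5)·(1/2) = 2.

2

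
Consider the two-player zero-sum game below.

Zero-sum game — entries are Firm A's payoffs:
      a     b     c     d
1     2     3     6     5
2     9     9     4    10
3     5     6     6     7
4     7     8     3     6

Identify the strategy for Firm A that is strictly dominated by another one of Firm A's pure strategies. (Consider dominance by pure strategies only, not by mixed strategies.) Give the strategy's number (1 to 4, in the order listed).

Compare 4 with 2: 9 > 7, 9 > 8, 4 > 3, 10 > 6.
So 2 strictly dominates 4 for Firm A; 4 is strictly dominated.

4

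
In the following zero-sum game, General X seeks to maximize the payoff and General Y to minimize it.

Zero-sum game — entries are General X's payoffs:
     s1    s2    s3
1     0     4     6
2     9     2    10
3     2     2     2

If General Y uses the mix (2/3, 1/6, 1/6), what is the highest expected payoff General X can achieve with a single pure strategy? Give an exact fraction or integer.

8

1: (0)·(2/3) + (4)·(1/6) + (6)·(1/6) = 5/3.
2: (9)·(2/3) + (2)·(1/6) + (10)·(1/6) = 8.
3: (2)·(2/3) + (2)·(1/6) + (2)·(1/6) = 2.
The best pure response is 2 with expected payoff 8.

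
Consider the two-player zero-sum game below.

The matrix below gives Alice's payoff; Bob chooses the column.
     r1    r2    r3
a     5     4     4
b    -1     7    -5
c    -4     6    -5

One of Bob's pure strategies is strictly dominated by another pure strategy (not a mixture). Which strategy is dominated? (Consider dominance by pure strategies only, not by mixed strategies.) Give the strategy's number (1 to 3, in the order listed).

1

Bob prefers columns that give Alice less. Compare r1 with r3: 4 < 5, -5 < -1, -5 < -4.
So r3 strictly dominates r1 for Bob; r1 is strictly dominated.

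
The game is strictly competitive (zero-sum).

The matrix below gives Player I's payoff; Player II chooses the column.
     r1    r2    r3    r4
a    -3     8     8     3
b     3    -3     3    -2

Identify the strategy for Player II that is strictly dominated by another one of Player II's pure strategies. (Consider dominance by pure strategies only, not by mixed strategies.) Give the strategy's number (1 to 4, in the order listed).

Player II prefers columns that give Player I less. Compare r3 with r4: 3 < 8, -2 < 3.
So r4 strictly dominates r3 for Player II; r3 is strictly dominated.

3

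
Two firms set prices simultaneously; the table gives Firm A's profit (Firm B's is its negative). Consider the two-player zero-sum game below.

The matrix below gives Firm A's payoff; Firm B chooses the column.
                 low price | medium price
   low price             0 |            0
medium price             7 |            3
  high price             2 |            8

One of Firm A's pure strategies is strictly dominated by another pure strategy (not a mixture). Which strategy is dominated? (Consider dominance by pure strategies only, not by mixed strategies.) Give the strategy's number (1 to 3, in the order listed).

Compare low price with medium price: 7 > 0, 3 > 0.
So medium price strictly dominates low price for Firm A; low price is strictly dominated.

1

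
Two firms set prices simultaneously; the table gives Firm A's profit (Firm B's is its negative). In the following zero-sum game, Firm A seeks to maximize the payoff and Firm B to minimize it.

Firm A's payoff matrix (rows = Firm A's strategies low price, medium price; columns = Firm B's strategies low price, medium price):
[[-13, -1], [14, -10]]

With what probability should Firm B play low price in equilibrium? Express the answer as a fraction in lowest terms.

1/4

Row minima are -13 and -10, so Firm A's maximin is -10; column maxima are 14 and -1, so Firm B's minimax is -1. These differ, so the equilibrium is in mixed strategies.
Let Firm B play low price with probability q. Firm A is indifferent when −13q − (1−q) = 14q − 10(1−q), giving q = 1/4.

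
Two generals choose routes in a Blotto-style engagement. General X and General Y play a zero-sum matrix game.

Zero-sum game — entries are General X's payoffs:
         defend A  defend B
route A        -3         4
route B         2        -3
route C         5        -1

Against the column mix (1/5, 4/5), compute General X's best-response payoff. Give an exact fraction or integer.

13/5

route A: (-3)·(1/5) + (4)·(4/5) = 13/5.
route B: (2)·(1/5) + (-3)·(4/5) = -2.
route C: (5)·(1/5) + (-1)·(4/5) = 1/5.
The best pure response is route A with expected payoff 13/5.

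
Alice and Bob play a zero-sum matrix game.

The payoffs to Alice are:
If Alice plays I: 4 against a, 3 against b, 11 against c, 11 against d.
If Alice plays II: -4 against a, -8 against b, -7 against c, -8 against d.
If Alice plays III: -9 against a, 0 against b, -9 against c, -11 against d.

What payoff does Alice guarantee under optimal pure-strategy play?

Row minima: 3, -8, -11 → Alice's maximin is 3.
Column maxima: 4, 3, 11, 11 → Bob's minimax is 3.
They coincide at (I, b), so the value is 3.

3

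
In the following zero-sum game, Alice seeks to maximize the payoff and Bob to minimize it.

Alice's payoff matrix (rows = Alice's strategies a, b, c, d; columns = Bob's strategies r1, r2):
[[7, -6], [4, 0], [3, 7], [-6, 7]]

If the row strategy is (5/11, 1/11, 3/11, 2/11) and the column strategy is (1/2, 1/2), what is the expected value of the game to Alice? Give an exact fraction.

Against (1/2, 1/2), each row's expected payoff is a: 1/2; b: 2; c: 5; d: 1/2.
Taking the (5/11, 1/11, 3/11, 2/11)-weighted average: (5/11)·(1/2) + (1/11)·(2) + (3/11)·(5) + (2/11)·(1/2) = 41/22.

41/22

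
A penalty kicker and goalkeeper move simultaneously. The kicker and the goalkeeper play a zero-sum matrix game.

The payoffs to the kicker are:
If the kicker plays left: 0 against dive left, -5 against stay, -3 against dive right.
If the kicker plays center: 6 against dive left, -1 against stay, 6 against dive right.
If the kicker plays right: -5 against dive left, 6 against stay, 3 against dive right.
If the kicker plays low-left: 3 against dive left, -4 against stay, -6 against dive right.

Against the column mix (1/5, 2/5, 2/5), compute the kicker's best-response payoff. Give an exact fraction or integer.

left: (0)·(1/5) + (-5)·(2/5) + (-3)·(2/5) = -16/5.
center: (6)·(1/5) + (-1)·(2/5) + (6)·(2/5) = 16/5.
right: (-5)·(1/5) + (6)·(2/5) + (3)·(2/5) = 13/5.
low-left: (3)·(1/5) + (-4)·(2/5) + (-6)·(2/5) = -17/5.
The best pure response is center with expected payoff 16/5.

16/5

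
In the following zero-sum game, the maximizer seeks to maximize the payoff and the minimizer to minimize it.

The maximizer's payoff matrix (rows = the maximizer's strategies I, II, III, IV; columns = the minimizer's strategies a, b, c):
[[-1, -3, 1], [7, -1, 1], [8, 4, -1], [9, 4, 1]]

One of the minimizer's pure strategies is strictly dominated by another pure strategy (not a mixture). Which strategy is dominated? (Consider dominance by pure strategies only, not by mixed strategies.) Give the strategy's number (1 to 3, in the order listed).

1

The minimizer prefers columns that give the maximizer less. Compare a with b: -3 < -1, -1 < 7, 4 < 8, 4 < 9.
So b strictly dominates a for the minimizer; a is strictly dominated.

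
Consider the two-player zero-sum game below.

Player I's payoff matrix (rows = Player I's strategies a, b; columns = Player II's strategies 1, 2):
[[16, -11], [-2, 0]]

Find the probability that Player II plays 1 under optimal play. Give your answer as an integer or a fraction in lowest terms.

11/29

Row minima are -11 and -2, so Player I's maximin is -2; column maxima are 16 and 0, so Player II's minimax is 0. These differ, so the equilibrium is in mixed strategies.
Let Player II play 1 with probability q. Player I is indifferent when 16q − 11(1−q) = −2q, giving q = 11/29.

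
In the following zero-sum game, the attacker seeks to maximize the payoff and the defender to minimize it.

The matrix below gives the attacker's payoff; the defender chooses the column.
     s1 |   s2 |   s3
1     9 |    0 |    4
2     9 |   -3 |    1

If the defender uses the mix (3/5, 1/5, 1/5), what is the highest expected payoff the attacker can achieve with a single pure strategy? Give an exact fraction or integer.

1: (9)·(3/5) + (0)·(1/5) + (4)·(1/5) = 31/5.
2: (9)·(3/5) + (-3)·(1/5) + (1)·(1/5) = 5.
The best pure response is 1 with expected payoff 31/5.

31/5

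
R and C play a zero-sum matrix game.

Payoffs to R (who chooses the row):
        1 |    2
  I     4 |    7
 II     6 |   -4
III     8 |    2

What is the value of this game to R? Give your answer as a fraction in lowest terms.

Row II is strictly dominated by row III, so R never plays it.
The remaining 2×2 game on (I, III) × (1, 2) has no saddle point. Let R play I with probability p; indifference gives 4p + 8(1−p) = 7p + 2(1−p), so p = 2/3.
Similarly C's optimal q on 1 is 5/9, and the value is 4·(5/9) + (7)·(4/9) = 16/3.

16/3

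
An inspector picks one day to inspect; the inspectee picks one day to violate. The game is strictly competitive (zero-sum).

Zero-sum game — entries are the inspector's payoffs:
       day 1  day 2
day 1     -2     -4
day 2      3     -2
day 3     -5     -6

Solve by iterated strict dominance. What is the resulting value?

-2

Row day 1 is strictly dominated by row day 2 (3>-2, -2>-4); eliminate day 1.
Row day 3 is strictly dominated by row day 2 (3>-5, -2>-6); eliminate day 3.
Column day 1 is strictly dominated by day 2 for the inspectee (-2<3); eliminate day 1.
Only (day 2, day 2) remains, with payoff -2.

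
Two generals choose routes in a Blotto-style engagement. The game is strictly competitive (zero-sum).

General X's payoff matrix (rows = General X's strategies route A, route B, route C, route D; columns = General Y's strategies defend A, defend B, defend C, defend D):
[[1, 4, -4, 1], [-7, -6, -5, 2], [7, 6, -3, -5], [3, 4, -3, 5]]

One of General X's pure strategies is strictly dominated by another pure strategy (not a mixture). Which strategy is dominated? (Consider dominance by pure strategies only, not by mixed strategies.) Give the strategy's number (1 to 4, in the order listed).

Compare route B with route D: 3 > -7, 4 > -6, -3 > -5, 5 > 2.
So route D strictly dominates route B for General X; route B is strictly dominated.

2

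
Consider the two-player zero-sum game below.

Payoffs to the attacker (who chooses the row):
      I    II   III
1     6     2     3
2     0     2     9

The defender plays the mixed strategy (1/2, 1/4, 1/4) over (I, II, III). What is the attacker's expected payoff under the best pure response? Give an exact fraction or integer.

17/4

1: (6)·(1/2) + (2)·(1/4) + (3)·(1/4) = 17/4.
2: (0)·(1/2) + (2)·(1/4) + (9)·(1/4) = 11/4.
The best pure response is 1 with expected payoff 17/4.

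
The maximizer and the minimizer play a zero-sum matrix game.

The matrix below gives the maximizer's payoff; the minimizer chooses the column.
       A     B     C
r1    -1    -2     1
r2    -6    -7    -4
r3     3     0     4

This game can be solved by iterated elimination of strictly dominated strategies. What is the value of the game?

Row r2 is strictly dominated by row r1 (-1>-6, -2>-7, 1>-4); eliminate r2.
Column A is strictly dominated by B for the minimizer (-2<-1, 0<3); eliminate A.
Row r1 is strictly dominated by row r3 (0>-2, 4>1); eliminate r1.
Column C is strictly dominated by B for the minimizer (0<4); eliminate C.
Only (r3, B) remains, with payoff 0.

0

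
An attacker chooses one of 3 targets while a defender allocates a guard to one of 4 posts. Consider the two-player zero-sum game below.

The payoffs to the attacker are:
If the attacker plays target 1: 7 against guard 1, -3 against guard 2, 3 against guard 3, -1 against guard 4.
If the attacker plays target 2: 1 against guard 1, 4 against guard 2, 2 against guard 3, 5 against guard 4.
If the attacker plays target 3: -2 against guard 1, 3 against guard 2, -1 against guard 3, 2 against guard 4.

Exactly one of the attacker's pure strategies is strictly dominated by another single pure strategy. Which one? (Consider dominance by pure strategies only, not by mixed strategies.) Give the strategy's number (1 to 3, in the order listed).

3

Compare target 3 with target 2: 1 > -2, 4 > 3, 2 > -1, 5 > 2.
So target 2 strictly dominates target 3 for the attacker; target 3 is strictly dominated.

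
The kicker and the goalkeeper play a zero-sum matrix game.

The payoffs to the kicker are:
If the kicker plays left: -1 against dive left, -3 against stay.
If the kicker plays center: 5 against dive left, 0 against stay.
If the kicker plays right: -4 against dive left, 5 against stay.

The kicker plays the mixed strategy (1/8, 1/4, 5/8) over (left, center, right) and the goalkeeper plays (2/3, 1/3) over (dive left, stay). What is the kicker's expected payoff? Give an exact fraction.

Against (2/3, 1/3), each row's expected payoff is left: -5/3; center: 10/3; right: -1.
Taking the (1/8, 1/4, 5/8)-weighted average: (1/8)·(-5/3) + (1/4)·(10/3) + (5/8)·(-1) = 0.

0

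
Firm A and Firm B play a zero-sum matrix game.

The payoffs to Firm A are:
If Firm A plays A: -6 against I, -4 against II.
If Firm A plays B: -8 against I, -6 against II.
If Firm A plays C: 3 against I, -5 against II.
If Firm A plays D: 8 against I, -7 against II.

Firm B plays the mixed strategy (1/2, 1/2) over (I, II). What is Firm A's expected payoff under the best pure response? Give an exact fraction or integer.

1/2

A: (-6)·(1/2) + (-4)·(1/2) = -5.
B: (-8)·(1/2) + (-6)·(1/2) = -7.
C: (3)·(1/2) + (-5)·(1/2) = -1.
D: (8)·(1/2) + (-7)·(1/2) = 1/2.
The best pure response is D with expected payoff 1/2.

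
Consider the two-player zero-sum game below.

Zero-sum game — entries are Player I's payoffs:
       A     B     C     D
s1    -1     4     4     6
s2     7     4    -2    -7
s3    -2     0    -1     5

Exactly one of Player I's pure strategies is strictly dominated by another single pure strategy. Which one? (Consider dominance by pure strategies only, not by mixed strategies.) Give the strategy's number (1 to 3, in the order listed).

Compare s3 with s1: -1 > -2, 4 > 0, 4 > -1, 6 > 5.
So s1 strictly dominates s3 for Player I; s3 is strictly dominated.

3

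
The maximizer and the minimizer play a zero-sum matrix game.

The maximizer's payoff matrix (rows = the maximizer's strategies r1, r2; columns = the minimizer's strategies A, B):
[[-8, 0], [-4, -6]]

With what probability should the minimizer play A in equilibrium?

3/5

Row minima are -8 and -6, so the maximizer's maximin is -6; column maxima are -4 and 0, so the minimizer's minimax is -4. These differ, so the equilibrium is in mixed strategies.
Let the minimizer play A with probability q. The maximizer is indifferent when −8q = −4q − 6(1−q), giving q = 3/5.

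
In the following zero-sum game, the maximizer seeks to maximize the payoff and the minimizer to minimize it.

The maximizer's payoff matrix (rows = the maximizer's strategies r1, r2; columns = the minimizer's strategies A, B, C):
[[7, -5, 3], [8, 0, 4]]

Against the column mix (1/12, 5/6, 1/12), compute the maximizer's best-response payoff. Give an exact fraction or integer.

1

r1: (7)·(1/12) + (-5)·(5/6) + (3)·(1/12) = -10/3.
r2: (8)·(1/12) + (0)·(5/6) + (4)·(1/12) = 1.
The best pure response is r2 with expected payoff 1.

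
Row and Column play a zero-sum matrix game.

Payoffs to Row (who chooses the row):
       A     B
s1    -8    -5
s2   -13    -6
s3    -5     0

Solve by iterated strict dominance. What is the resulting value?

Column B is strictly dominated by A for Column (-8<-5, -13<-6, -5<0); eliminate B.
Row s2 is strictly dominated by row s1 (-8>-13); eliminate s2.
Row s1 is strictly dominated by row s3 (-5>-8); eliminate s1.
Only (s3, A) remains, with payoff -5.

-5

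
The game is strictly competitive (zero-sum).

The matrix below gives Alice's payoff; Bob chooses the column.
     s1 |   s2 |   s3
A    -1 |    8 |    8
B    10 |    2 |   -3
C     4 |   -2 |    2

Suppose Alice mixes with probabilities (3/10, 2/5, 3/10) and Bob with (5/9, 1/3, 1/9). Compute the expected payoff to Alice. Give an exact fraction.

Against (5/9, 1/3, 1/9), each row's expected payoff is A: 3; B: 53/9; C: 16/9.
Taking the (3/10, 2/5, 3/10)-weighted average: (3/10)·(3) + (2/5)·(53/9) + (3/10)·(16/9) = 341/90.

341/90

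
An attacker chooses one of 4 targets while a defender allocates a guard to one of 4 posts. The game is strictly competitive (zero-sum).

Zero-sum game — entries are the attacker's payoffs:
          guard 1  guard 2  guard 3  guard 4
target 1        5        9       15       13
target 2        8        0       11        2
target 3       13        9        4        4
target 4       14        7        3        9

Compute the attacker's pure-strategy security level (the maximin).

5

The worst-case payoff for each row is target 1: 5, target 2: 0, target 3: 4, target 4: 3.
The best of these is 5.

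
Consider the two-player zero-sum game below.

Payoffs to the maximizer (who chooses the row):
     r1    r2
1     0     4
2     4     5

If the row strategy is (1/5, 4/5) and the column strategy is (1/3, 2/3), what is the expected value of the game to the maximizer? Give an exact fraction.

64/15

Against (1/3, 2/3), each row's expected payoff is 1: 8/3; 2: 14/3.
Taking the (1/5, 4/5)-weighted average: (1/5)·(8/3) + (4/5)·(14/3) = 64/15.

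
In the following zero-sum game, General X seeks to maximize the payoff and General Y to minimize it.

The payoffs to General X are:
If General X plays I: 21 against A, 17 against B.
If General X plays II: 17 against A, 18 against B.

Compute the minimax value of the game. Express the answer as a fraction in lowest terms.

Row minima are 17 and 17, so General X's maximin is 17; column maxima are 21 and 18, so General Y's minimax is 18. These differ, so the equilibrium is in mixed strategies.
Let General X play I with probability p. General Y is indifferent when 21p + 17(1−p) = 17p + 18(1−p), giving p = 1/5.
Let General Y play A with probability q. General X is indifferent when 21q + 17(1−q) = 17q + 18(1−q), giving q = 1/5.
The value is 21·(1/5) + (17)·(4/5) = 89/5.

89/5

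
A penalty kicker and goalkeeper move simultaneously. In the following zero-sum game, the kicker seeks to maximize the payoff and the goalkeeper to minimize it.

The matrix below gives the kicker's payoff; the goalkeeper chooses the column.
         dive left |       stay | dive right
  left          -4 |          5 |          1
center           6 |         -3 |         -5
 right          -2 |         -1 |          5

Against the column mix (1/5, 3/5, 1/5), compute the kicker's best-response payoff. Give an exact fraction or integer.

12/5

left: (-4)·(1/5) + (5)·(3/5) + (1)·(1/5) = 12/5.
center: (6)·(1/5) + (-3)·(3/5) + (-5)·(1/5) = -8/5.
right: (-2)·(1/5) + (-1)·(3/5) + (5)·(1/5) = 0.
The best pure response is left with expected payoff 12/5.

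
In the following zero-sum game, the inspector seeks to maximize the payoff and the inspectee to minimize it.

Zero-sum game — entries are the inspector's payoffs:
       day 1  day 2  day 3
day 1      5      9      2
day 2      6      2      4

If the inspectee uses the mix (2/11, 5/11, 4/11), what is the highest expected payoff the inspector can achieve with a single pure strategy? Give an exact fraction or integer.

day 1: (5)·(2/11) + (9)·(5/11) + (2)·(4/11) = 63/11.
day 2: (6)·(2/11) + (2)·(5/11) + (4)·(4/11) = 38/11.
The best pure response is day 1 with expected payoff 63/11.

63/11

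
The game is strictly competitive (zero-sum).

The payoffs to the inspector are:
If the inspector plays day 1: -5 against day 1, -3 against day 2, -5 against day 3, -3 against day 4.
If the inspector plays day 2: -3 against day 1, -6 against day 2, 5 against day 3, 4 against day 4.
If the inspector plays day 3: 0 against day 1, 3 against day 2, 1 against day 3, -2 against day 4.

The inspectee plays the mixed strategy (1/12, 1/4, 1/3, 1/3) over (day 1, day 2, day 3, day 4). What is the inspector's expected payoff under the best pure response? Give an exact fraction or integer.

5/4

day 1: (-5)·(1/12) + (-3)·(1/4) + (-5)·(1/3) + (-3)·(1/3) = -23/6.
day 2: (-3)·(1/12) + (-6)·(1/4) + (5)·(1/3) + (4)·(1/3) = 5/4.
day 3: (0)·(1/12) + (3)·(1/4) + (1)·(1/3) + (-2)·(1/3) = 5/12.
The best pure response is day 2 with expected payoff 5/4.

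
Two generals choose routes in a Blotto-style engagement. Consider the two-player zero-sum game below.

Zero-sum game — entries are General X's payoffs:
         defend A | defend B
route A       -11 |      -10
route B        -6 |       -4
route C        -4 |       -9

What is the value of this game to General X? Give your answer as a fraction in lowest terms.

-38/7

Row route A is strictly dominated by row route B, so General X never plays it.
The remaining 2×2 game on (route B, route C) × (defend A, defend B) has no saddle point. Let General X play route B with probability p; indifference gives −6p − 4(1−p) = −4p − 9(1−p), so p = 5/7.
Similarly General Y's optimal q on defend A is 5/7, and the value is -6·(5/7) + (-4)·(2/7) = -38/7.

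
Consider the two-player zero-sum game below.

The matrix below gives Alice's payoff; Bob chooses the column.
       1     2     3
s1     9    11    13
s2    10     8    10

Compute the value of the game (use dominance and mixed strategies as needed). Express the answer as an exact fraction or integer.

19/2

Column 3 is strictly dominated by 2 for Bob (it gives Alice more in every row).
The remaining 2×2 game on (s1, s2) × (1, 2) has no saddle point. Let Alice play s1 with probability p; indifference gives 9p + 10(1−p) = 11p + 8(1−p), so p = 1/2.
Similarly Bob's optimal q on 1 is 3/4, and the value is 9·(3/4) + (11)·(1/4) = 19/2.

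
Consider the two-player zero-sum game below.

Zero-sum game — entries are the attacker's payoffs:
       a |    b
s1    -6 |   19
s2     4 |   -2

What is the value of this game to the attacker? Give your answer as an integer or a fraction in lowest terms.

64/31

Row minima are -6 and -2, so the attacker's maximin is -2; column maxima are 4 and 19, so the defender's minimax is 4. These differ, so the equilibrium is in mixed strategies.
Let the attacker play s1 with probability p. The defender is indifferent when −6p + 4(1−p) = 19p − 2(1−p), giving p = 6/31.
Let the defender play a with probability q. The attacker is indifferent when −6q + 19(1−q) = 4q − 2(1−q), giving q = 21/31.
The value is -6·(21/31) + (19)·(10/31) = 64/31.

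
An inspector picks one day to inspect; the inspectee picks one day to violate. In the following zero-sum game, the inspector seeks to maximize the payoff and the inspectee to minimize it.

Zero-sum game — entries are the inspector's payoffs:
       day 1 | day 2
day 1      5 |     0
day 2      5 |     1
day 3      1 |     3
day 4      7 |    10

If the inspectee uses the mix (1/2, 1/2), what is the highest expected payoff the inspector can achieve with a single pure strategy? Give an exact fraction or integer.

17/2

day 1: (5)·(1/2) + (0)·(1/2) = 5/2.
day 2: (5)·(1/2) + (1)·(1/2) = 3.
day 3: (1)·(1/2) + (3)·(1/2) = 2.
day 4: (7)·(1/2) + (10)·(1/2) = 17/2.
The best pure response is day 4 with expected payoff 17/2.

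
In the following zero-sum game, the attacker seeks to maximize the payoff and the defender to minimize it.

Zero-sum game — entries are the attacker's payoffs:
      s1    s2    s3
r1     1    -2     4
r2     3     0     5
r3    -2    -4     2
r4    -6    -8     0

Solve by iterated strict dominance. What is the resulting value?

Row r3 is strictly dominated by row r1 (1>-2, -2>-4, 4>2); eliminate r3.
Column s3 is strictly dominated by s1 for the defender (1<4, 3<5, -6<0); eliminate s3.
Column s1 is strictly dominated by s2 for the defender (-2<1, 0<3, -8<-6); eliminate s1.
Row r4 is strictly dominated by row r1 (-2>-8); eliminate r4.
Row r1 is strictly dominated by row r2 (0>-2); eliminate r1.
Only (r2, s2) remains, with payoff 0.

0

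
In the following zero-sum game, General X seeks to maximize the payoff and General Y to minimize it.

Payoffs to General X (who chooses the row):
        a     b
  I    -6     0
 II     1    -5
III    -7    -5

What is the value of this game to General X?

-5/2

Row III is strictly dominated by row I, so General X never plays it.
The remaining 2×2 game on (I, II) × (a, b) has no saddle point. Let General X play I with probability p; indifference gives −6p + (1−p) = −5(1−p), so p = 1/2.
Similarly General Y's optimal q on a is 5/12, and the value is -6·(5/12) + (0)·(7/12) = -5/2.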